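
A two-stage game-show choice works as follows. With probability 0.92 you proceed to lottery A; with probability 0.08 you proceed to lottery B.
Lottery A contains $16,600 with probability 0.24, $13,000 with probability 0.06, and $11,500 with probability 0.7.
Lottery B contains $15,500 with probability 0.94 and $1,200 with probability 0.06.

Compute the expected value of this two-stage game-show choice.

$12,960.24

EV(A) = 0.24 × 16600 + 0.06 × 13000 + 0.7 × 11500 = 3984 + 780 + 8050 = 12814
EV(B) = 0.94 × 15500 + 0.06 × 1200 = 14570 + 72 = 14642
Overall = 0.92 × 12814 + 0.08 × 14642 = 11788.88 + 1171.36 = 12960.24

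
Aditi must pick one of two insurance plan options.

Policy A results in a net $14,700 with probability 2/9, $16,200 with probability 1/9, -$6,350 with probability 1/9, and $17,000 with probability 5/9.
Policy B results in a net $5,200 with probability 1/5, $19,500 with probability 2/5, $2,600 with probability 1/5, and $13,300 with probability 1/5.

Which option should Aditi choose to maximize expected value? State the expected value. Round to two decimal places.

Policy A = 2/9 × 14700 + 1/9 × 16200 + 1/9 × (-6350) + 5/9 × 17000 = 3266.6667 + 1800 − 705.5556 + 9444.4444 = 13805.5556
Policy B = 1/5 × 5200 + 2/5 × 19500 + 1/5 × 2600 + 1/5 × 13300 = 1040 + 7800 + 520 + 2660 = 12020

Policy A ($13,805.56)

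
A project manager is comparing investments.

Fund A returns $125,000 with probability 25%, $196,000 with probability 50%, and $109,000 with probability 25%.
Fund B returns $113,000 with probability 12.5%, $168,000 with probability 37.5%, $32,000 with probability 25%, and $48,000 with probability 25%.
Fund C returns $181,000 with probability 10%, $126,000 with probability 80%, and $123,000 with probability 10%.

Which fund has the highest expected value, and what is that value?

Fund A = 0.25 × 125000 + 0.5 × 196000 + 0.25 × 109000 = 31250 + 98000 + 27250 = 156500
Fund B = 0.125 × 113000 + 0.375 × 168000 + 0.25 × 32000 + 0.25 × 48000 = 14125 + 63000 + 8000 + 12000 = 97125
Fund C = 0.1 × 181000 + 0.8 × 126000 + 0.1 × 123000 = 18100 + 100800 + 12300 = 131200

Fund A ($156,500)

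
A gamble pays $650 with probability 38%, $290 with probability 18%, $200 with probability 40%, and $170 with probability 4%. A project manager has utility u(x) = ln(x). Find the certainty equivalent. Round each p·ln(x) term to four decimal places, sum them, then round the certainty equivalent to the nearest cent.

E[u] = 0.38·ln(650) + 0.18·ln(290) + 0.4·ln(200) + 0.04·ln(170) = 2.4612 + 1.0206 + 2.1193 + 0.2054 = 5.8065
CE = e^5.8065 ≈ 332.45

$332.45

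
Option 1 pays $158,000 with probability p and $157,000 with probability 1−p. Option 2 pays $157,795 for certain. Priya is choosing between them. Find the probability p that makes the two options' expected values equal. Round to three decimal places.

p = 0.795

p·158000 + (1−p)·157000 = 157795
1000p + 157000 = 157795
p = (157795 − 157000) / 1000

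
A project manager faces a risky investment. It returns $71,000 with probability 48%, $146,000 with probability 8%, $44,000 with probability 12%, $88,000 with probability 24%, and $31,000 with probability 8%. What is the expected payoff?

EV = 0.48 × 71000 + 0.08 × 146000 + 0.12 × 44000 + 0.24 × 88000 + 0.08 × 31000 = 34080 + 11680 + 5280 + 21120 + 2480 = 74640

$74,640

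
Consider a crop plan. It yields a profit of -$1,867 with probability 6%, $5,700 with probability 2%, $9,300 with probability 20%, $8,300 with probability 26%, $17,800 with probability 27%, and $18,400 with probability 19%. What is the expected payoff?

EV = 0.06 × (-1867) + 0.02 × 5700 + 0.2 × 9300 + 0.26 × 8300 + 0.27 × 17800 + 0.19 × 18400 = -112.02 + 114 + 1860 + 2158 + 4806 + 3496 = 12321.98

$12,321.98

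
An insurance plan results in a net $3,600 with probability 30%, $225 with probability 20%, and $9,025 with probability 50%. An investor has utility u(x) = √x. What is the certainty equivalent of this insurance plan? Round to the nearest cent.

E[u] = 0.3·√3600 + 0.2·√225 + 0.5·√9025 = 0.3·60 + 0.2·15 + 0.5·95 = 68.5
CE = (68.5)² = 4692.25

$4,692.25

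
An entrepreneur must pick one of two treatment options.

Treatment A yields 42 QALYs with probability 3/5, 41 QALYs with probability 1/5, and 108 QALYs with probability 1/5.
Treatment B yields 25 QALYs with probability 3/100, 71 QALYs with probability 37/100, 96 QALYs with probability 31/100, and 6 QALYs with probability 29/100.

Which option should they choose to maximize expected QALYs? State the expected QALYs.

Treatment A = 3/5 × 42 + 1/5 × 41 + 1/5 × 108 = 25.2 + 8.2 + 21.6 = 55
Treatment B = 3/100 × 25 + 37/100 × 71 + 31/100 × 96 + 29/100 × 6 = 0.75 + 26.27 + 29.76 + 1.74 = 58.52

Treatment B (58.52 QALYs)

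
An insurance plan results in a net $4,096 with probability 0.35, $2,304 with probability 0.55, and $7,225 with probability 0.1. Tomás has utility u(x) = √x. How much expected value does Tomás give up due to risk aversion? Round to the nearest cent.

$140.01

E[u] = 0.35·√4096 + 0.55·√2304 + 0.1·√7225 = 0.35·64 + 0.55·48 + 0.1·85 = 57.3
CE = (57.3)² = 3283.29
Risk premium = EV − CE = 3423.3 − 3283.29 = 140.01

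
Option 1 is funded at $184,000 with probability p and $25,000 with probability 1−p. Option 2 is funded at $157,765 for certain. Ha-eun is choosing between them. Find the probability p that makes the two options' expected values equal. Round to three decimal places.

p = 0.835

p·184000 + (1−p)·25000 = 157765
159000p + 25000 = 157765
p = (157765 − 25000) / 159000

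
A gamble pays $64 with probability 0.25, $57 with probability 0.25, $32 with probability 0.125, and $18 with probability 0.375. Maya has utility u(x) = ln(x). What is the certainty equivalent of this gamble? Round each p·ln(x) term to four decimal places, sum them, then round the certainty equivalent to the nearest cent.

E[u] = 0.25·ln(64) + 0.25·ln(57) + 0.125·ln(32) + 0.375·ln(18) = 1.0397 + 1.0108 + 0.4332 + 1.0839 = 3.5676
CE = e^3.5676 ≈ 35.43

$35.43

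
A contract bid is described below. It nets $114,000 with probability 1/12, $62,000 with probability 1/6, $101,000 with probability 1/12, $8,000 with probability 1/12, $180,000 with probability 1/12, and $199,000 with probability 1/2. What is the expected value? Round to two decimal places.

$143,416.67

EV = 1/12 × 114000 + 1/6 × 62000 + 1/12 × 101000 + 1/12 × 8000 + 1/12 × 180000 + 1/2 × 199000 = 9500 + 10333.3333 + 8416.6667 + 666.6667 + 15000 + 99500 = 143416.6667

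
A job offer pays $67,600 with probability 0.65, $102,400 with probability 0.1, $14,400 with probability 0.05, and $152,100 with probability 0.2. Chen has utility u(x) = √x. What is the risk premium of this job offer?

E[u] = 0.65·√67600 + 0.1·√102400 + 0.05·√14400 + 0.2·√152100 = 0.65·260 + 0.1·320 + 0.05·120 + 0.2·390 = 285
CE = (285)² = 81225
Risk premium = EV − CE = 85320 − 81225 = 4095

$4,095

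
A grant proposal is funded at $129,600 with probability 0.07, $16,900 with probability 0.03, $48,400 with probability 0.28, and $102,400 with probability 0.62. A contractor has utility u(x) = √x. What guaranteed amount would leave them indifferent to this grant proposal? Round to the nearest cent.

E[u] = 0.07·√129600 + 0.03·√16900 + 0.28·√48400 + 0.62·√102400 = 0.07·360 + 0.03·130 + 0.28·220 + 0.62·320 = 289.1
CE = (289.1)² = 83578.81

$83,578.81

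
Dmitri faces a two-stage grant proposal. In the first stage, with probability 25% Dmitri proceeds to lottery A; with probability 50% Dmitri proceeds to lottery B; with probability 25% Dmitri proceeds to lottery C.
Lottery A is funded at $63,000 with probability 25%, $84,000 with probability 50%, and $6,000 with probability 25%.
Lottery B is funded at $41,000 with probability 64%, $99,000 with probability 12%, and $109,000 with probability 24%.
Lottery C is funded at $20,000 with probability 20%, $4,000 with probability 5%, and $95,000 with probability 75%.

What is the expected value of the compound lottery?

$65,815

EV(A) = 0.25 × 63000 + 0.5 × 84000 + 0.25 × 6000 = 15750 + 42000 + 1500 = 59250
EV(B) = 0.64 × 41000 + 0.12 × 99000 + 0.24 × 109000 = 26240 + 11880 + 26160 = 64280
EV(C) = 0.2 × 20000 + 0.05 × 4000 + 0.75 × 95000 = 4000 + 200 + 71250 = 75450
Overall = 0.25 × 59250 + 0.5 × 64280 + 0.25 × 75450 = 14812.5 + 32140 + 18862.5 = 65815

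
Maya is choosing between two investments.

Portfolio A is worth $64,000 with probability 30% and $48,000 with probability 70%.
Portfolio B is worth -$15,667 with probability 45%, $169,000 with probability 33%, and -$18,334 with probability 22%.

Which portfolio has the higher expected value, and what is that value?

Portfolio A ($52,800)

Portfolio A = 0.3 × 64000 + 0.7 × 48000 = 19200 + 33600 = 52800
Portfolio B = 0.45 × (-15667) + 0.33 × 169000 + 0.22 × (-18334) = -7050.15 + 55770 − 4033.48 = 44686.37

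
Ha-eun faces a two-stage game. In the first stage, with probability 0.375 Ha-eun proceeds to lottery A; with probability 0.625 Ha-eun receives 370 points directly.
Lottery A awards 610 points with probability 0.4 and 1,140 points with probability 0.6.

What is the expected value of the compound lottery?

EV(A) = 0.4 × 610 + 0.6 × 1140 = 244 + 684 = 928
Branch B: 370 (certain)
Overall = 0.375 × 928 + 0.625 × 370 = 348 + 231.25 = 579.25

579.25 points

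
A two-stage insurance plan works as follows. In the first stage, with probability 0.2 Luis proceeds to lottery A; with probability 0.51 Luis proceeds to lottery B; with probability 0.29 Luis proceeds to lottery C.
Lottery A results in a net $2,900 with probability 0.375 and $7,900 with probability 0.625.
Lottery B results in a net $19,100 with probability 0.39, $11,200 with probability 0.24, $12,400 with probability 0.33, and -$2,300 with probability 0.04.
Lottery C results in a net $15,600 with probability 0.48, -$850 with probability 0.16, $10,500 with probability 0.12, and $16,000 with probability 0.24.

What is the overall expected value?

EV(A) = 0.375 × 2900 + 0.625 × 7900 = 1087.5 + 4937.5 = 6025
EV(B) = 0.39 × 19100 + 0.24 × 11200 + 0.33 × 12400 + 0.04 × (-2300) = 7449 + 2688 + 4092 − 92 = 14137
EV(C) = 0.48 × 15600 + 0.16 × (-850) + 0.12 × 10500 + 0.24 × 16000 = 7488 − 136 + 1260 + 3840 = 12452
Overall = 0.2 × 6025 + 0.51 × 14137 + 0.29 × 12452 = 1205 + 7209.87 + 3611.08 = 12025.95

$12,025.95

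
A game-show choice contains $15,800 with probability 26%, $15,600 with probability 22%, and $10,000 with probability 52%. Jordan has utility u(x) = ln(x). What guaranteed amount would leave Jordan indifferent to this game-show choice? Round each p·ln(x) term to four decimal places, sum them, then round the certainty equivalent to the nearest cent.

$12,420.46

E[u] = 0.26·ln(15800) + 0.22·ln(15600) + 0.52·ln(10000) = 2.5136 + 2.1241 + 4.7894 = 9.4271
CE = e^9.4271 ≈ 12420.46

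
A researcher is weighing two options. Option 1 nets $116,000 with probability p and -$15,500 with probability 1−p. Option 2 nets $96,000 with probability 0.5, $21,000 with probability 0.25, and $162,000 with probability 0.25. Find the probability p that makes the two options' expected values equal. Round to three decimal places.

EV(Option 2) = 0.5 × 96000 + 0.25 × 21000 + 0.25 × 162000 = 48000 + 5250 + 40500 = 93750
p·116000 + (1−p)·(-15500) = 93750
131500p − 15500 = 93750
p = (93750 + 15500) / 131500

p = 0.831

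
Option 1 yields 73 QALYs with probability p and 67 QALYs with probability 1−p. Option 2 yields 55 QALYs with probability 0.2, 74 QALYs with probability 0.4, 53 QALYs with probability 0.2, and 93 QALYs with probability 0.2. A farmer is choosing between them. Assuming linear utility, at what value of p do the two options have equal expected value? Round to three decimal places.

p = 0.467

EV(Option 2) = 0.2 × 55 + 0.4 × 74 + 0.2 × 53 + 0.2 × 93 = 11 + 29.6 + 10.6 + 18.6 = 69.8
p·73 + (1−p)·67 = 69.8
6p + 67 = 69.8
p = (69.8 − 67) / 6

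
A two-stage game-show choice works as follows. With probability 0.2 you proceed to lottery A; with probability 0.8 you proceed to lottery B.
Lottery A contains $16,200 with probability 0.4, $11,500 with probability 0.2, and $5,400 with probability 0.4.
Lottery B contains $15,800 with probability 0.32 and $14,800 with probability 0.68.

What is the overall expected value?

$14,284

EV(A) = 0.4 × 16200 + 0.2 × 11500 + 0.4 × 5400 = 6480 + 2300 + 2160 = 10940
EV(B) = 0.32 × 15800 + 0.68 × 14800 = 5056 + 10064 = 15120
Overall = 0.2 × 10940 + 0.8 × 15120 = 2188 + 12096 = 14284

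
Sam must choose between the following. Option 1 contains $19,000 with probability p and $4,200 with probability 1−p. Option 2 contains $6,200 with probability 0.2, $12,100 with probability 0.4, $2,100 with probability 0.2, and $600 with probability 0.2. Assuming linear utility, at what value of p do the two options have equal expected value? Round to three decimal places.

p = 0.164

EV(Option 2) = 0.2 × 6200 + 0.4 × 12100 + 0.2 × 2100 + 0.2 × 600 = 1240 + 4840 + 420 + 120 = 6620
p·19000 + (1−p)·4200 = 6620
14800p + 4200 = 6620
p = (6620 − 4200) / 14800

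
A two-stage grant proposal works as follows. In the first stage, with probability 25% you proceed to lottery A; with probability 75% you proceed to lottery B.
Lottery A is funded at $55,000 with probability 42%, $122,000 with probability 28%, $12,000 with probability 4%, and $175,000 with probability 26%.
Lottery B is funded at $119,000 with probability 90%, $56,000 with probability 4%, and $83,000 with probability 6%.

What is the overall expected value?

EV(A) = 0.42 × 55000 + 0.28 × 122000 + 0.04 × 12000 + 0.26 × 175000 = 23100 + 34160 + 480 + 45500 = 103240
EV(B) = 0.9 × 119000 + 0.04 × 56000 + 0.06 × 83000 = 107100 + 2240 + 4980 = 114320
Overall = 0.25 × 103240 + 0.75 × 114320 = 25810 + 85740 = 111550

$111,550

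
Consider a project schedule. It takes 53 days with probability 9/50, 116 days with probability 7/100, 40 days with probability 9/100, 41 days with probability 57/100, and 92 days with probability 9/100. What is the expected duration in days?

EV = 9/50 × 53 + 7/100 × 116 + 9/100 × 40 + 57/100 × 41 + 9/100 × 92 = 9.54 + 8.12 + 3.6 + 23.37 + 8.28 = 52.91

52.91 days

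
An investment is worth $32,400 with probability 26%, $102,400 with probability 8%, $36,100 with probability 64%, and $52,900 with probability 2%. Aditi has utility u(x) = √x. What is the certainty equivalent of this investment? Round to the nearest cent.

$39,441.96

E[u] = 0.26·√32400 + 0.08·√102400 + 0.64·√36100 + 0.02·√52900 = 0.26·180 + 0.08·320 + 0.64·190 + 0.02·230 = 198.6
CE = (198.6)² = 39441.96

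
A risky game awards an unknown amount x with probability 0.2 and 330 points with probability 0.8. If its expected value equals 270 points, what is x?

0.2·x + 0.8·330 = 270
0.2·x = 270 − 264 = 6
x = 6 / 0.2 = 30

x = 30 points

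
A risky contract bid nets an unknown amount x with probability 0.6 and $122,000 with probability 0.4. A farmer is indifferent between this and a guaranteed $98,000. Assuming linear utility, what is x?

x = $82,000

0.6·x + 0.4·122000 = 98000
0.6·x = 98000 − 48800 = 49200
x = 49200 / 0.6 = 82000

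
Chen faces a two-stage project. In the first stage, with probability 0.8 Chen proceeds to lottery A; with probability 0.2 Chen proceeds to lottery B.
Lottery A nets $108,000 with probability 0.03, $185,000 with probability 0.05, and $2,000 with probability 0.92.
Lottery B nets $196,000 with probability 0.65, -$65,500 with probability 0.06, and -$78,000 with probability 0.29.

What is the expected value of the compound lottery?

EV(A) = 0.03 × 108000 + 0.05 × 185000 + 0.92 × 2000 = 3240 + 9250 + 1840 = 14330
EV(B) = 0.65 × 196000 + 0.06 × (-65500) + 0.29 × (-78000) = 127400 − 3930 − 22620 = 100850
Overall = 0.8 × 14330 + 0.2 × 100850 = 11464 + 20170 = 31634

$31,634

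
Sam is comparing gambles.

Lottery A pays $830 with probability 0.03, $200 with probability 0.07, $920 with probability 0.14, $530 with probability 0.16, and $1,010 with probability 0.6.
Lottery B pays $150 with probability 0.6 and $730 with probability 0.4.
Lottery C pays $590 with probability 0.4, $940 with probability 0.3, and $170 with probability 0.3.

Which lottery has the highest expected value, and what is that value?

Lottery A = 0.03 × 830 + 0.07 × 200 + 0.14 × 920 + 0.16 × 530 + 0.6 × 1010 = 24.9 + 14 + 128.8 + 84.8 + 606 = 858.5
Lottery B = 0.6 × 150 + 0.4 × 730 = 90 + 292 = 382
Lottery C = 0.4 × 590 + 0.3 × 940 + 0.3 × 170 = 236 + 282 + 51 = 569

Lottery A ($858.50)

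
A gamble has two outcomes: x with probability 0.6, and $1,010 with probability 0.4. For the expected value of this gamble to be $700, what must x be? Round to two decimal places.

0.6·x + 0.4·1010 = 700
0.6·x = 700 − 404 = 296
x = 296 / 0.6 = 493.3333

x = $493.33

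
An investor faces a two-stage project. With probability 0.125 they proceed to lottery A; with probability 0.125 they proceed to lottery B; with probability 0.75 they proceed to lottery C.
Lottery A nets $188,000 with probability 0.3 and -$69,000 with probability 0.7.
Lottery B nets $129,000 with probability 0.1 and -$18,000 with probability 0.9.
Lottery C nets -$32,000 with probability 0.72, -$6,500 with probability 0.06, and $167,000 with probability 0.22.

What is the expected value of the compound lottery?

EV(A) = 0.3 × 188000 + 0.7 × (-69000) = 56400 − 48300 = 8100
EV(B) = 0.1 × 129000 + 0.9 × (-18000) = 12900 − 16200 = -3300
EV(C) = 0.72 × (-32000) + 0.06 × (-6500) + 0.22 × 167000 = -23040 − 390 + 36740 = 13310
Overall = 0.125 × 8100 + 0.125 × (-3300) + 0.75 × 13310 = 1012.5 − 412.5 + 9982.5 = 10582.5

$10,582.50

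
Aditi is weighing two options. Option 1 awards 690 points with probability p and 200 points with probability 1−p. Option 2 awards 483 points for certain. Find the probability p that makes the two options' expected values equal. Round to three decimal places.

p·690 + (1−p)·200 = 483
490p + 200 = 483
p = (483 − 200) / 490

p = 0.578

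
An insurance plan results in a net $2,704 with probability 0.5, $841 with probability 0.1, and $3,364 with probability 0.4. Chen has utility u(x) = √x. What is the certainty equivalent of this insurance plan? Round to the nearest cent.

$2,714.41

E[u] = 0.5·√2704 + 0.1·√841 + 0.4·√3364 = 0.5·52 + 0.1·29 + 0.4·58 = 52.1
CE = (52.1)² = 2714.41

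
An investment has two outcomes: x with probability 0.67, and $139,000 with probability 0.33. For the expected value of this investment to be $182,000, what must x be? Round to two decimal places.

0.67·x + 0.33·139000 = 182000
0.67·x = 182000 − 45870 = 136130
x = 136130 / 0.67 = 203179.1045

x = $203,179.10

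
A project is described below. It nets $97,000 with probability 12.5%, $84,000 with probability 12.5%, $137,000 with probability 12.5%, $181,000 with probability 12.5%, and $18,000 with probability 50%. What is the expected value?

EV = 0.125 × 97000 + 0.125 × 84000 + 0.125 × 137000 + 0.125 × 181000 + 0.5 × 18000 = 12125 + 10500 + 17125 + 22625 + 9000 = 71375

$71,375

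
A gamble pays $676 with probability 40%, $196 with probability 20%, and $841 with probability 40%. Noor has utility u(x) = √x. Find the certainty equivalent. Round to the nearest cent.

E[u] = 0.4·√676 + 0.2·√196 + 0.4·√841 = 0.4·26 + 0.2·14 + 0.4·29 = 24.8
CE = (24.8)² = 615.04

$615.04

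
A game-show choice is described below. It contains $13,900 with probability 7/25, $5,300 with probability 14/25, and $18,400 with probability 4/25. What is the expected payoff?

EV = 7/25 × 13900 + 14/25 × 5300 + 4/25 × 18400 = 3892 + 2968 + 2944 = 9804

$9,804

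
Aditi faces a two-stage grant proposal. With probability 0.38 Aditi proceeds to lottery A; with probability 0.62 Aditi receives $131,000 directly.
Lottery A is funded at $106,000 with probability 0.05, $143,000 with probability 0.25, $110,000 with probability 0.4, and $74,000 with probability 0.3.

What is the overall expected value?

$121,975

EV(A) = 0.05 × 106000 + 0.25 × 143000 + 0.4 × 110000 + 0.3 × 74000 = 5300 + 35750 + 44000 + 22200 = 107250
Branch B: 131000 (certain)
Overall = 0.38 × 107250 + 0.62 × 131000 = 40755 + 81220 = 121975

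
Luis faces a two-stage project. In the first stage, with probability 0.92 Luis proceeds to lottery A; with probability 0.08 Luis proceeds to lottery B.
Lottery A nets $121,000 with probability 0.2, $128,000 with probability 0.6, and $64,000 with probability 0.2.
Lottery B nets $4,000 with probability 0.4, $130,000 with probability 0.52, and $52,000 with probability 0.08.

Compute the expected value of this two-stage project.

$110,564.80

EV(A) = 0.2 × 121000 + 0.6 × 128000 + 0.2 × 64000 = 24200 + 76800 + 12800 = 113800
EV(B) = 0.4 × 4000 + 0.52 × 130000 + 0.08 × 52000 = 1600 + 67600 + 4160 = 73360
Overall = 0.92 × 113800 + 0.08 × 73360 = 104696 + 5868.8 = 110564.8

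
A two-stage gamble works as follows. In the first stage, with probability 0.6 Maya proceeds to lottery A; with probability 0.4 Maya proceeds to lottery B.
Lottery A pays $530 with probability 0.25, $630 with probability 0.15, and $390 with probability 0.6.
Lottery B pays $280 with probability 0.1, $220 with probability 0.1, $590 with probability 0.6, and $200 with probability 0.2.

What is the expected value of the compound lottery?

EV(A) = 0.25 × 530 + 0.15 × 630 + 0.6 × 390 = 132.5 + 94.5 + 234 = 461
EV(B) = 0.1 × 280 + 0.1 × 220 + 0.6 × 590 + 0.2 × 200 = 28 + 22 + 354 + 40 = 444
Overall = 0.6 × 461 + 0.4 × 444 = 276.6 + 177.6 = 454.2

$454.20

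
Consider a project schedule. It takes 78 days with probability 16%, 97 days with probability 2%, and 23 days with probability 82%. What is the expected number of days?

33.28 days

EV = 0.16 × 78 + 0.02 × 97 + 0.82 × 23 = 12.48 + 1.94 + 18.86 = 33.28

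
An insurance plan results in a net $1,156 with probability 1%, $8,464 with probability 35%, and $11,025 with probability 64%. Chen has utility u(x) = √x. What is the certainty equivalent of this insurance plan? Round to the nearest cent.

$9,948.07

E[u] = 0.01·√1156 + 0.35·√8464 + 0.64·√11025 = 0.01·34 + 0.35·92 + 0.64·105 = 99.74
CE = (99.74)² = 9948.0676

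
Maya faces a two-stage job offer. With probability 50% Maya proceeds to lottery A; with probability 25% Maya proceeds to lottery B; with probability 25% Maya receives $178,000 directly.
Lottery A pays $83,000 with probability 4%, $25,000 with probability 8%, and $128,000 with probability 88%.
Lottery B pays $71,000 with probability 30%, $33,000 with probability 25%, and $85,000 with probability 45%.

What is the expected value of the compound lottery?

$120,430

EV(A) = 0.04 × 83000 + 0.08 × 25000 + 0.88 × 128000 = 3320 + 2000 + 112640 = 117960
EV(B) = 0.3 × 71000 + 0.25 × 33000 + 0.45 × 85000 = 21300 + 8250 + 38250 = 67800
Branch C: 178000 (certain)
Overall = 0.5 × 117960 + 0.25 × 67800 + 0.25 × 178000 = 58980 + 16950 + 44500 = 120430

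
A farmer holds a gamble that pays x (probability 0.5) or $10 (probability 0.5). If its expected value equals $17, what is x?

x = $24

0.5·x + 0.5·10 = 17
0.5·x = 17 − 5 = 12
x = 12 / 0.5 = 24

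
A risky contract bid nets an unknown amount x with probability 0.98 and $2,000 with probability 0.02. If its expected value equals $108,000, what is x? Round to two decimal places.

x = $110,163.27

0.98·x + 0.02·2000 = 108000
0.98·x = 108000 − 40 = 107960
x = 107960 / 0.98 = 110163.2653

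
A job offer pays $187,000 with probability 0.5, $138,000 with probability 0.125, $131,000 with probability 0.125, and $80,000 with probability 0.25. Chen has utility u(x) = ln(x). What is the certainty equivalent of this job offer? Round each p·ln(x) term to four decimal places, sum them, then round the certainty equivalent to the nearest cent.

E[u] = 0.5·ln(187000) + 0.125·ln(138000) + 0.125·ln(131000) + 0.25·ln(80000) = 6.0694 + 1.4794 + 1.4729 + 2.8224 = 11.8441
CE = e^11.8441 ≈ 139260.28

$139,260.28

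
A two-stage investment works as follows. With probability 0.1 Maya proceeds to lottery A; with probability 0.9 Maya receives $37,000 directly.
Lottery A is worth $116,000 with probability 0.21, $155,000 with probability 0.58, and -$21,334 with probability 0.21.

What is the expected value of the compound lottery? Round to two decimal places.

$44,277.99

EV(A) = 0.21 × 116000 + 0.58 × 155000 + 0.21 × (-21334) = 24360 + 89900 − 4480.14 = 109779.86
Branch B: 37000 (certain)
Overall = 0.1 × 109779.86 + 0.9 × 37000 = 10977.986 + 33300 = 44277.986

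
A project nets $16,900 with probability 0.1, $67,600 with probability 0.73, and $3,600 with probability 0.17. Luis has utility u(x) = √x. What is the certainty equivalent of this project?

$45,369

E[u] = 0.1·√16900 + 0.73·√67600 + 0.17·√3600 = 0.1·130 + 0.73·260 + 0.17·60 = 213
CE = (213)² = 45369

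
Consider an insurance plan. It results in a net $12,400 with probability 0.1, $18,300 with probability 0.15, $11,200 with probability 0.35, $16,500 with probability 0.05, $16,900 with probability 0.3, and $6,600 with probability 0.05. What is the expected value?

$14,130

EV = 0.1 × 12400 + 0.15 × 18300 + 0.35 × 11200 + 0.05 × 16500 + 0.3 × 16900 + 0.05 × 6600 = 1240 + 2745 + 3920 + 825 + 5070 + 330 = 14130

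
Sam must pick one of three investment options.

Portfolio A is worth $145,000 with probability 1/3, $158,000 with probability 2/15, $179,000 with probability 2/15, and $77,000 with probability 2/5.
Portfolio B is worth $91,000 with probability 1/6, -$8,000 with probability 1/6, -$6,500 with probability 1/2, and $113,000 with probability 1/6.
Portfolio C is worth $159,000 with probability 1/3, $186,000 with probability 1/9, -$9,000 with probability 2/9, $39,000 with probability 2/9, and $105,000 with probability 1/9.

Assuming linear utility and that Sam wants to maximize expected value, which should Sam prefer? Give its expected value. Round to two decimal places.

Portfolio A = 1/3 × 145000 + 2/15 × 158000 + 2/15 × 179000 + 2/5 × 77000 = 48333.3333 + 21066.6667 + 23866.6667 + 30800 = 124066.6667
Portfolio B = 1/6 × 91000 + 1/6 × (-8000) + 1/2 × (-6500) + 1/6 × 113000 = 15166.6667 − 1333.3333 − 3250 + 18833.3333 = 29416.6667
Portfolio C = 1/3 × 159000 + 1/9 × 186000 + 2/9 × (-9000) + 2/9 × 39000 + 1/9 × 105000 = 53000 + 20666.6667 − 2000 + 8666.6667 + 11666.6667 = 92000

Portfolio A ($124,066.67)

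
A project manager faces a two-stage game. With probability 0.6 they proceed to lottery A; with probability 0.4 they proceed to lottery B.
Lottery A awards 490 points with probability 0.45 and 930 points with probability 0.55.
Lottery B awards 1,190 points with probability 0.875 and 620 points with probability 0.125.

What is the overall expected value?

EV(A) = 0.45 × 490 + 0.55 × 930 = 220.5 + 511.5 = 732
EV(B) = 0.875 × 1190 + 0.125 × 620 = 1041.25 + 77.5 = 1118.75
Overall = 0.6 × 732 + 0.4 × 1118.75 = 439.2 + 447.5 = 886.7

886.7 points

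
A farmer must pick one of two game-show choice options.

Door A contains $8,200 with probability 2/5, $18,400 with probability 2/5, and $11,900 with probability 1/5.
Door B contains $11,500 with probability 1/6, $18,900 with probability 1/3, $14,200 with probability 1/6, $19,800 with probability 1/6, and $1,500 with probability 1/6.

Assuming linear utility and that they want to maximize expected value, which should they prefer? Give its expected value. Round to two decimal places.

Door A = 2/5 × 8200 + 2/5 × 18400 + 1/5 × 11900 = 3280 + 7360 + 2380 = 13020
Door B = 1/6 × 11500 + 1/3 × 18900 + 1/6 × 14200 + 1/6 × 19800 + 1/6 × 1500 = 1916.6667 + 6300 + 2366.6667 + 3300 + 250 = 14133.3333

Door B ($14,133.33)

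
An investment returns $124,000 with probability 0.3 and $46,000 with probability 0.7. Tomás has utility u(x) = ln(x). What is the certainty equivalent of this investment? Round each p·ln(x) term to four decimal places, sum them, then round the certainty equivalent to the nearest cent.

E[u] = 0.3·ln(124000) + 0.7·ln(46000) = 3.5184 + 7.5155 = 11.0339
CE = e^11.0339 ≈ 61938.67

$61,938.67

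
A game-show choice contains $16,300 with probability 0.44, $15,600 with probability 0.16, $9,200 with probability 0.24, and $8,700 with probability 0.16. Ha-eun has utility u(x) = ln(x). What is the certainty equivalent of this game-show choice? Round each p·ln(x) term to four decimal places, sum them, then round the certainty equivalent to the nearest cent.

$12,761.65

E[u] = 0.44·ln(16300) + 0.16·ln(15600) + 0.24·ln(9200) + 0.16·ln(8700) = 4.2675 + 1.5448 + 2.1905 + 1.4514 = 9.4542
CE = e^9.4542 ≈ 12761.65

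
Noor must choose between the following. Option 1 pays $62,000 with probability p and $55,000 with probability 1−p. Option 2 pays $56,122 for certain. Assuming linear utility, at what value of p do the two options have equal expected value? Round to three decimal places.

p·62000 + (1−p)·55000 = 56122
7000p + 55000 = 56122
p = (56122 − 55000) / 7000

p = 0.160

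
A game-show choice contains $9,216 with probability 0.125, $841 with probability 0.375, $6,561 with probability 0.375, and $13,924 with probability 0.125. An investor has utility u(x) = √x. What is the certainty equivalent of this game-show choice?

$4,624

E[u] = 0.125·√9216 + 0.375·√841 + 0.375·√6561 + 0.125·√13924 = 0.125·96 + 0.375·29 + 0.375·81 + 0.125·118 = 68
CE = (68)² = 4624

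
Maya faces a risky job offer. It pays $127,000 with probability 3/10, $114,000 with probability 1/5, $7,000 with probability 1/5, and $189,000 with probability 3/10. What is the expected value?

$119,000

EV = 3/10 × 127000 + 1/5 × 114000 + 1/5 × 7000 + 3/10 × 189000 = 38100 + 22800 + 1400 + 56700 = 119000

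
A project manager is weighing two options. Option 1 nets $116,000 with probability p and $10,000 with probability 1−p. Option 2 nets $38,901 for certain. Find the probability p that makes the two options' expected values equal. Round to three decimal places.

p·116000 + (1−p)·10000 = 38901
106000p + 10000 = 38901
p = (38901 − 10000) / 106000

p = 0.273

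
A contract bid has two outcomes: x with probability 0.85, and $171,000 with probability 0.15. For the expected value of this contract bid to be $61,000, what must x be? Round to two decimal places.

x = $41,588.24

0.85·x + 0.15·171000 = 61000
0.85·x = 61000 − 25650 = 35350
x = 35350 / 0.85 = 41588.2353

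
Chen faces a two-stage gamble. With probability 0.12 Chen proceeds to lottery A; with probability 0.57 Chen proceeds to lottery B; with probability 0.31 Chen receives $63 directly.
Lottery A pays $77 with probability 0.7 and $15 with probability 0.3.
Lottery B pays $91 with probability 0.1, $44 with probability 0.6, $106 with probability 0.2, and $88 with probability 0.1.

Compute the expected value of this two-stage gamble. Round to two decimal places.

EV(A) = 0.7 × 77 + 0.3 × 15 = 53.9 + 4.5 = 58.4
EV(B) = 0.1 × 91 + 0.6 × 44 + 0.2 × 106 + 0.1 × 88 = 9.1 + 26.4 + 21.2 + 8.8 = 65.5
Branch C: 63 (certain)
Overall = 0.12 × 58.4 + 0.57 × 65.5 + 0.31 × 63 = 7.008 + 37.335 + 19.53 = 63.873

$63.87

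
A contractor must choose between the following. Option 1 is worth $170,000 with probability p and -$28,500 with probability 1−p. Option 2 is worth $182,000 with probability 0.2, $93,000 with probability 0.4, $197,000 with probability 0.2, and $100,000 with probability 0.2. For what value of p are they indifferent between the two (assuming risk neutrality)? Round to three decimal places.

p = 0.814

EV(Option 2) = 0.2 × 182000 + 0.4 × 93000 + 0.2 × 197000 + 0.2 × 100000 = 36400 + 37200 + 39400 + 20000 = 133000
p·170000 + (1−p)·(-28500) = 133000
198500p − 28500 = 133000
p = (133000 + 28500) / 198500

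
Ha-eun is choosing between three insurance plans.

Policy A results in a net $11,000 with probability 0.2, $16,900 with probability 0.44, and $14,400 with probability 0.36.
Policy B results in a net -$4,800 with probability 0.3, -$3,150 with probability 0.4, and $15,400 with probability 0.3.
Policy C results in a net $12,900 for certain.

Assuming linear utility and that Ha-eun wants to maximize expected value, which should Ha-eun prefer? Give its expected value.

Policy A ($14,820)

Policy A = 0.2 × 11000 + 0.44 × 16900 + 0.36 × 14400 = 2200 + 7436 + 5184 = 14820
Policy B = 0.3 × (-4800) + 0.4 × (-3150) + 0.3 × 15400 = -1440 − 1260 + 4620 = 1920
Policy C: 12900 (certain)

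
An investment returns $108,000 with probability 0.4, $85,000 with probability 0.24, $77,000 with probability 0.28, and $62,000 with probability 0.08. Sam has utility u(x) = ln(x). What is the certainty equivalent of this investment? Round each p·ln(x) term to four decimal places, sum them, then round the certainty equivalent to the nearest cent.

E[u] = 0.4·ln(108000) + 0.24·ln(85000) + 0.28·ln(77000) + 0.08·ln(62000) = 4.6360 + 2.7241 + 3.1504 + 0.8828 = 11.3933
CE = e^11.3933 ≈ 88725.27

$88,725.27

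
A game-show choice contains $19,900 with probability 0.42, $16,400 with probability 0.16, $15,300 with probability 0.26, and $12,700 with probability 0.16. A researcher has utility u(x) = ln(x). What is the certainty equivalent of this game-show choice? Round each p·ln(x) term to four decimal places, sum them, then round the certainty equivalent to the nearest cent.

$16,770.89

E[u] = 0.42·ln(19900) + 0.16·ln(16400) + 0.26·ln(15300) + 0.16·ln(12700) = 4.1574 + 1.5528 + 2.5053 + 1.5119 = 9.7274
CE = e^9.7274 ≈ 16770.89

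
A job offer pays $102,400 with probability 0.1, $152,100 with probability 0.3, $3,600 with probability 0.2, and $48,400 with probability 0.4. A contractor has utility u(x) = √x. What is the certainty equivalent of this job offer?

$62,001

E[u] = 0.1·√102400 + 0.3·√152100 + 0.2·√3600 + 0.4·√48400 = 0.1·320 + 0.3·390 + 0.2·60 + 0.4·220 = 249
CE = (249)² = 62001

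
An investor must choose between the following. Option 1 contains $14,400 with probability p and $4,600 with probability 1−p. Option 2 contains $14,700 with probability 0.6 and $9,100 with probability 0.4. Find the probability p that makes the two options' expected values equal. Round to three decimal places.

p = 0.802

EV(Option 2) = 0.6 × 14700 + 0.4 × 9100 = 8820 + 3640 = 12460
p·14400 + (1−p)·4600 = 12460
9800p + 4600 = 12460
p = (12460 − 4600) / 9800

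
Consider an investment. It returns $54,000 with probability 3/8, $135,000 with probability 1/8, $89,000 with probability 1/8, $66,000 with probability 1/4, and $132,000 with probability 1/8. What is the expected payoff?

EV = 3/8 × 54000 + 1/8 × 135000 + 1/8 × 89000 + 1/4 × 66000 + 1/8 × 132000 = 20250 + 16875 + 11125 + 16500 + 16500 = 81250

$81,250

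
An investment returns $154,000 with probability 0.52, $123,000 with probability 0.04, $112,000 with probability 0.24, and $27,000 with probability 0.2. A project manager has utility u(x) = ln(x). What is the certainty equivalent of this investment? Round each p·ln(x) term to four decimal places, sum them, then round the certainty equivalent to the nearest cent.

E[u] = 0.52·ln(154000) + 0.04·ln(123000) + 0.24·ln(112000) + 0.2·ln(27000) = 6.2112 + 0.4688 + 2.7903 + 2.0407 = 11.5110
CE = e^11.5110 ≈ 99807.64

$99,807.64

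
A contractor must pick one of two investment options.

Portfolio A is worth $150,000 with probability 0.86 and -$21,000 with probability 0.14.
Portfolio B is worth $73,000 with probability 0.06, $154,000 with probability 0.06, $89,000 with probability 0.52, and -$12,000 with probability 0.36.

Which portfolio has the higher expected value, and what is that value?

Portfolio A = 0.86 × 150000 + 0.14 × (-21000) = 129000 − 2940 = 126060
Portfolio B = 0.06 × 73000 + 0.06 × 154000 + 0.52 × 89000 + 0.36 × (-12000) = 4380 + 9240 + 46280 − 4320 = 55580

Portfolio A ($126,060)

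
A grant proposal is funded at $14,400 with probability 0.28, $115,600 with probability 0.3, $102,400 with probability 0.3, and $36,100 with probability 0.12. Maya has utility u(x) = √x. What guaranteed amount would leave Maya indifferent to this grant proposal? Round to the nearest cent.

E[u] = 0.28·√14400 + 0.3·√115600 + 0.3·√102400 + 0.12·√36100 = 0.28·120 + 0.3·340 + 0.3·320 + 0.12·190 = 254.4
CE = (254.4)² = 64719.36

$64,719.36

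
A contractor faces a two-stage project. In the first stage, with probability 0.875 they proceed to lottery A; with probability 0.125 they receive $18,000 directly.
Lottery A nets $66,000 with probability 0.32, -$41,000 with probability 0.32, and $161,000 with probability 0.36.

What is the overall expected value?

EV(A) = 0.32 × 66000 + 0.32 × (-41000) + 0.36 × 161000 = 21120 − 13120 + 57960 = 65960
Branch B: 18000 (certain)
Overall = 0.875 × 65960 + 0.125 × 18000 = 57715 + 2250 = 59965

$59,965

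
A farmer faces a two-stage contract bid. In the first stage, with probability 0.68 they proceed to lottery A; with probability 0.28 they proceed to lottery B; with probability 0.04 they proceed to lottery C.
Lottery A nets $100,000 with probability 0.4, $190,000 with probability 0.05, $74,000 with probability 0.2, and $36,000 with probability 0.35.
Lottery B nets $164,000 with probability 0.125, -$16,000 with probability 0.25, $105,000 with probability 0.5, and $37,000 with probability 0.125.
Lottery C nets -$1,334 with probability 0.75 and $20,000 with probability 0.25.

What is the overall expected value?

EV(A) = 0.4 × 100000 + 0.05 × 190000 + 0.2 × 74000 + 0.35 × 36000 = 40000 + 9500 + 14800 + 12600 = 76900
EV(B) = 0.125 × 164000 + 0.25 × (-16000) + 0.5 × 105000 + 0.125 × 37000 = 20500 − 4000 + 52500 + 4625 = 73625
EV(C) = 0.75 × (-1334) + 0.25 × 20000 = -1000.5 + 5000 = 3999.5
Overall = 0.68 × 76900 + 0.28 × 73625 + 0.04 × 3999.5 = 52292 + 20615 + 159.98 = 73066.98

$73,066.98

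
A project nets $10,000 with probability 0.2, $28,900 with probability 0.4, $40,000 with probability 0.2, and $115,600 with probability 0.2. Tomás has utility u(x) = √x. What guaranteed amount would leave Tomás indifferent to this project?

E[u] = 0.2·√10000 + 0.4·√28900 + 0.2·√40000 + 0.2·√115600 = 0.2·100 + 0.4·170 + 0.2·200 + 0.2·340 = 196
CE = (196)² = 38416

$38,416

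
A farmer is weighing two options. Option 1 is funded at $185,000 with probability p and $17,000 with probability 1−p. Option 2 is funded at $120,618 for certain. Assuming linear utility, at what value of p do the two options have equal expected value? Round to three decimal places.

p·185000 + (1−p)·17000 = 120618
168000p + 17000 = 120618
p = (120618 − 17000) / 168000

p = 0.617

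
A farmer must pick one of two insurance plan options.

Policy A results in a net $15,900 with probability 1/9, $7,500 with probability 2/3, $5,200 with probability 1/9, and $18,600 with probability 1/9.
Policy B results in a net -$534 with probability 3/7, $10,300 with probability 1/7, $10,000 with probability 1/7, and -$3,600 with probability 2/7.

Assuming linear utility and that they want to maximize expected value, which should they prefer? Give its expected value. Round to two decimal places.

Policy A = 1/9 × 15900 + 2/3 × 7500 + 1/9 × 5200 + 1/9 × 18600 = 1766.6667 + 5000 + 577.7778 + 2066.6667 = 9411.1111
Policy B = 3/7 × (-534) + 1/7 × 10300 + 1/7 × 10000 + 2/7 × (-3600) = -228.8571 + 1471.4286 + 1428.5714 − 1028.5714 = 1642.5714

Policy A ($9,411.11)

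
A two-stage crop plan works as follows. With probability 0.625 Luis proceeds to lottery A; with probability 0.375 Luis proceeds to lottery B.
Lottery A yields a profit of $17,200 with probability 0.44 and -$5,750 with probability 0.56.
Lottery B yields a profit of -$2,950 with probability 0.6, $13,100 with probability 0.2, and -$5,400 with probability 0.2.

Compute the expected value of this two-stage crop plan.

EV(A) = 0.44 × 17200 + 0.56 × (-5750) = 7568 − 3220 = 4348
EV(B) = 0.6 × (-2950) + 0.2 × 13100 + 0.2 × (-5400) = -1770 + 2620 − 1080 = -230
Overall = 0.625 × 4348 + 0.375 × (-230) = 2717.5 − 86.25 = 2631.25

$2,631.25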